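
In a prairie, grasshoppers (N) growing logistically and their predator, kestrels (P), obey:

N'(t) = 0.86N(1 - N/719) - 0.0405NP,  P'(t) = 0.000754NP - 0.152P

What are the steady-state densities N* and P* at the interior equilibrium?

N* ≈ 202, P* ≈ 15.3

From dP/dt = 0 with P > 0: 0.000754N* = 0.152, so N* = 202.
Substitute into dN/dt = 0: 0.86(1 - 202/719) = 0.0405P*.
The bracket is 0.72, giving P* = 0.619/0.0405 = 15.3.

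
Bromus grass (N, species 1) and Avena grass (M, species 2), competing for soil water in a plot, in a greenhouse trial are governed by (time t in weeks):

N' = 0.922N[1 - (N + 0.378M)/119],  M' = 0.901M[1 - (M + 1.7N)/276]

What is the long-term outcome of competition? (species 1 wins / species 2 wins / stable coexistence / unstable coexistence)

stable coexistence

Compare the nullcline intercepts: K1/α12 = 119/0.378 = 315 > K2 = 276; K2/α21 = 276/1.7 = 162 > K1 = 119.
Since both inequalities hold, each species can invade when rare, so the interior equilibrium is stable.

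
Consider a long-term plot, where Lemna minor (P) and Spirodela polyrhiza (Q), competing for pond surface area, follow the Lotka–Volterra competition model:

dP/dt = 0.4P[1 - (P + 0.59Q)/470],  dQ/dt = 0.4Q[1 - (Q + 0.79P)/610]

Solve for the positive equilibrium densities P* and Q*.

P* ≈ 206, Q* ≈ 447

Setting both brackets to zero gives the nullclines P + 0.59Q = 470 and 0.79P + Q = 610.
Substituting Q = 610 - 0.79P into the first: P(1 - 0.59·0.79) = 470 - 0.59·610.
So P* = 110/0.534 = 206, and then Q* = 610 - 0.79·206 = 447.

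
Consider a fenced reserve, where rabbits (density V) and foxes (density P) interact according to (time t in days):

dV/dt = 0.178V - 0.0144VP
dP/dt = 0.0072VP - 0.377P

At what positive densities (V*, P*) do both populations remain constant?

Set dP/dt = 0 with P > 0: 0.0072V - 0.377 = 0, so V* = 0.377/0.0072 = 52.4.
Set dV/dt = 0 with V > 0: 0.178 - 0.0144P = 0, so P* = 0.178/0.0144 = 12.4.

V* ≈ 52.4, P* ≈ 12.4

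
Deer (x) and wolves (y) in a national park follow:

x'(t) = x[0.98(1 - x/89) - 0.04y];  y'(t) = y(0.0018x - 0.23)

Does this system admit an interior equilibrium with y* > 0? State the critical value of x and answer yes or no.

The predator equation gives dy/dt > 0 only when x > 0.23/0.0018 = 128.
Without the predator, x → K = 89. Since 89 < 128, the predator cannot invade.

Threshold x = 128; K < 128, so no, the predator goes extinct.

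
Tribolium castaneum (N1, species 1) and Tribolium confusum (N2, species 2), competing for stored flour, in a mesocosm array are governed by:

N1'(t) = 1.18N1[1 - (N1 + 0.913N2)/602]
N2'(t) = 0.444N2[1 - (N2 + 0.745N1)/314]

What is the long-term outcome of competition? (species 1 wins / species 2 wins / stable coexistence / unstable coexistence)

species 1 excludes species 2

Compare the nullcline intercepts: K1/α12 = 602/0.913 = 659 > K2 = 314; K2/α21 = 314/0.745 = 421 < K1 = 602.
Since the inequalities point opposite ways, species 1 can invade but species 2 cannot.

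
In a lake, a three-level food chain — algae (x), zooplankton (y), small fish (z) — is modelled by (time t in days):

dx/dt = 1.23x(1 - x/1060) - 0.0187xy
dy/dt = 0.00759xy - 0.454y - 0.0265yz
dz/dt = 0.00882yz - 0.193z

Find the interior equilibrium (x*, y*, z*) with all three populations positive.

From dz/dt = 0: 0.00882y* = 0.193, so y* = 21.9.
From dx/dt = 0: 1.23(1 - x*/1060) = 0.0187·21.9, giving x* = 1060·(1 - 0.333) = 707.
From dy/dt = 0: 0.00759·707 - 0.454 = 0.0265z*, so z* = 4.91/0.0265 = 185.

x* ≈ 707, y* ≈ 21.9, z* ≈ 185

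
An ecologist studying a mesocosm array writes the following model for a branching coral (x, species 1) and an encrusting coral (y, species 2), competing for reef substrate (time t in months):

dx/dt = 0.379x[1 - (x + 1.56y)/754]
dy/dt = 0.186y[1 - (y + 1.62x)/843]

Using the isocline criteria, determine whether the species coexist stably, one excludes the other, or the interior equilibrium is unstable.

Compare the nullcline intercepts: K1/α12 = 754/1.56 = 483 < K2 = 843; K2/α21 = 843/1.62 = 520 < K1 = 754.
Since both are reversed, neither can invade when rare; the interior point is a saddle.

unstable coexistence (outcome depends on initial conditions)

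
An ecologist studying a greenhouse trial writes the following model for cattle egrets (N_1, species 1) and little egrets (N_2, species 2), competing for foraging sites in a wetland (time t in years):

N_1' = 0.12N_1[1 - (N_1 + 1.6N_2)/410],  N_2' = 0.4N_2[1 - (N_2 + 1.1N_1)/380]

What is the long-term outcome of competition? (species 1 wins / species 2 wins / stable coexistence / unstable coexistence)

unstable coexistence (outcome depends on initial conditions)

Compare the nullcline intercepts: K1/α12 = 410/1.6 = 256 < K2 = 380; K2/α21 = 380/1.1 = 345 < K1 = 410.
Since both are reversed, neither can invade when rare; the interior point is a saddle.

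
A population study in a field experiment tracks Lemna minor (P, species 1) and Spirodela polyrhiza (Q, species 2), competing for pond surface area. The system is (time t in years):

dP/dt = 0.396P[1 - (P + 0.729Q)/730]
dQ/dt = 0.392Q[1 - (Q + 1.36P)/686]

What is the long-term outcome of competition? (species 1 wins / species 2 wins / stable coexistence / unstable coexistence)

Compare the nullcline intercepts: K1/α12 = 730/0.729 = 1000 > K2 = 686; K2/α21 = 686/1.36 = 504 < K1 = 730.
Since the inequalities point opposite ways, species 1 can invade but species 2 cannot.

species 1 excludes species 2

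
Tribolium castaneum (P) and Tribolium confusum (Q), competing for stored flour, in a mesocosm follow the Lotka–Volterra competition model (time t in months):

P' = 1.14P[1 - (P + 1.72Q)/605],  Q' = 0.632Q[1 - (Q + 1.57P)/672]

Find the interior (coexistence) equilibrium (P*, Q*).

P* ≈ 324, Q* ≈ 163

Setting both brackets to zero gives the nullclines P + 1.72Q = 605 and 1.57P + Q = 672.
Substituting Q = 672 - 1.57P into the first: P(1 - 1.72·1.57) = 605 - 1.72·672.
So P* = -551/-1.7 = 324, and then Q* = 672 - 1.57·324 = 163.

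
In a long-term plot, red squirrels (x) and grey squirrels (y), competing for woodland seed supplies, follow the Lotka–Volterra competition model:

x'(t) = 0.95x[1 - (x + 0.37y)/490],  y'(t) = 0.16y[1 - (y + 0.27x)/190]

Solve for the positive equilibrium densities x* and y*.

Setting both brackets to zero gives the nullclines x + 0.37y = 490 and 0.27x + y = 190.
Substituting y = 190 - 0.27x into the first: x(1 - 0.37·0.27) = 490 - 0.37·190.
So x* = 420/0.9 = 466, and then y* = 190 - 0.27·466 = 64.1.

x* ≈ 466, y* ≈ 64.1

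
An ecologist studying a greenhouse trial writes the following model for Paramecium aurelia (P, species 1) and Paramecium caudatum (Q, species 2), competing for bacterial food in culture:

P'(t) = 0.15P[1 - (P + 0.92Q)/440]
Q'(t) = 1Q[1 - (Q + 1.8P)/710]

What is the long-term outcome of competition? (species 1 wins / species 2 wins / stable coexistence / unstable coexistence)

unstable coexistence (outcome depends on initial conditions)

Compare the nullcline intercepts: K1/α12 = 440/0.92 = 478 < K2 = 710; K2/α21 = 710/1.8 = 394 < K1 = 440.
Since both are reversed, neither can invade when rare; the interior point is a saddle.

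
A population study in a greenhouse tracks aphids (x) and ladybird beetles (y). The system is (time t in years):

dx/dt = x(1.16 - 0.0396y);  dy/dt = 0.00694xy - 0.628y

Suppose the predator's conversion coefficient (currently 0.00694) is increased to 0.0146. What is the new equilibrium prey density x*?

At the interior fixed point, setting dy/dt = 0 with y > 0 fixes x* = (predator death rate)/(xy coefficient) — independent of the other coefficients.
With the change, x* = 0.628/0.0146 = 43; it falls from 90.5.

x* ≈ 43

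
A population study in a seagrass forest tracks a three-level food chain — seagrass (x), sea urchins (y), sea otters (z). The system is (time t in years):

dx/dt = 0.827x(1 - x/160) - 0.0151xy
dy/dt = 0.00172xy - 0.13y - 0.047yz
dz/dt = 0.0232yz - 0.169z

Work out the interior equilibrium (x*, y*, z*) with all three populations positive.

x* ≈ 139, y* ≈ 7.28, z* ≈ 2.31

From dz/dt = 0: 0.0232y* = 0.169, so y* = 7.28.
From dx/dt = 0: 0.827(1 - x*/160) = 0.0151·7.28, giving x* = 160·(1 - 0.133) = 139.
From dy/dt = 0: 0.00172·139 - 0.13 = 0.047z*, so z* = 0.109/0.047 = 2.31.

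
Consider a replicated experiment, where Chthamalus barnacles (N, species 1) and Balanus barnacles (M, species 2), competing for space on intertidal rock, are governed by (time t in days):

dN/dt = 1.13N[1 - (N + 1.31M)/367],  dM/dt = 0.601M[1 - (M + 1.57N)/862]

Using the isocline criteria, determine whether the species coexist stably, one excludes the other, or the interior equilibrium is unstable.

species 2 excludes species 1

Compare the nullcline intercepts: K1/α12 = 367/1.31 = 280 < K2 = 862; K2/α21 = 862/1.57 = 549 > K1 = 367.
Since the inequalities point opposite ways, species 2 can invade but species 1 cannot.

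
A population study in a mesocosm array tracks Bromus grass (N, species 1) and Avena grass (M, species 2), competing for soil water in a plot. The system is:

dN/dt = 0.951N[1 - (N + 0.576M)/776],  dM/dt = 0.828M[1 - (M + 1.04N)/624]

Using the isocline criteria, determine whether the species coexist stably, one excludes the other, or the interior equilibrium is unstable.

Compare the nullcline intercepts: K1/α12 = 776/0.576 = 1350 > K2 = 624; K2/α21 = 624/1.04 = 600 < K1 = 776.
Since the inequalities point opposite ways, species 1 can invade but species 2 cannot.

species 1 excludes species 2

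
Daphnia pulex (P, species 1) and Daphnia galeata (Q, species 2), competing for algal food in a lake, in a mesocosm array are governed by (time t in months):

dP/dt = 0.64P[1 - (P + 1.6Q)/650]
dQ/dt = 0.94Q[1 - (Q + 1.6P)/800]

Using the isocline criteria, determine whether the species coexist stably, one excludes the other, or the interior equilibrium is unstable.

unstable coexistence (outcome depends on initial conditions)

Compare the nullcline intercepts: K1/α12 = 650/1.6 = 406 < K2 = 800; K2/α21 = 800/1.6 = 500 < K1 = 650.
Since both are reversed, neither can invade when rare; the interior point is a saddle.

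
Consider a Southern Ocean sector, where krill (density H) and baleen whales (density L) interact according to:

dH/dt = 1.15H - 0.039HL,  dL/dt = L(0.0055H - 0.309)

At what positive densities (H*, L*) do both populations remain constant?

Set dL/dt = 0 with L > 0: 0.0055H - 0.309 = 0, so H* = 0.309/0.0055 = 56.2.
Set dH/dt = 0 with H > 0: 1.15 - 0.039L = 0, so L* = 1.15/0.039 = 29.5.

H* ≈ 56.2, L* ≈ 29.5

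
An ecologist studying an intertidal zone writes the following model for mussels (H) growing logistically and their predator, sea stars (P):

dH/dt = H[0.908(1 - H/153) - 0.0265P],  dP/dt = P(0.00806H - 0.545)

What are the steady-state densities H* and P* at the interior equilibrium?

From dP/dt = 0 with P > 0: 0.00806H* = 0.545, so H* = 67.6.
Substitute into dH/dt = 0: 0.908(1 - 67.6/153) = 0.0265P*.
The bracket is 0.558, giving P* = 0.507/0.0265 = 19.1.

H* ≈ 67.6, P* ≈ 19.1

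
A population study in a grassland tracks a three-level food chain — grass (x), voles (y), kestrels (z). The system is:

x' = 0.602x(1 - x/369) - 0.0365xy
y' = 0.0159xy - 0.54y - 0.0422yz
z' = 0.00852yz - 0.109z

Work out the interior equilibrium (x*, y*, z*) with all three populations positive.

x* ≈ 82.8, y* ≈ 12.8, z* ≈ 18.4

From dz/dt = 0: 0.00852y* = 0.109, so y* = 12.8.
From dx/dt = 0: 0.602(1 - x*/369) = 0.0365·12.8, giving x* = 369·(1 - 0.776) = 82.8.
From dy/dt = 0: 0.0159·82.8 - 0.54 = 0.0422z*, so z* = 0.776/0.0422 = 18.4.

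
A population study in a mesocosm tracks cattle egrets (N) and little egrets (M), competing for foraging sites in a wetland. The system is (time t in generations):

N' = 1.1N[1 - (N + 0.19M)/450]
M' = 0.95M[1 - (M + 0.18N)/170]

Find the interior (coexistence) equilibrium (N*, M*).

Setting both brackets to zero gives the nullclines N + 0.19M = 450 and 0.18N + M = 170.
Substituting M = 170 - 0.18N into the first: N(1 - 0.19·0.18) = 450 - 0.19·170.
So N* = 418/0.966 = 432, and then M* = 170 - 0.18·432 = 92.2.

N* ≈ 432, M* ≈ 92.2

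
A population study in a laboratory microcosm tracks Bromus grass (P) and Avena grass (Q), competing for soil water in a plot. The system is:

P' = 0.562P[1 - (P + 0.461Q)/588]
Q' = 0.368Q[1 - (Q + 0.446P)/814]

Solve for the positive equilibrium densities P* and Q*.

Setting both brackets to zero gives the nullclines P + 0.461Q = 588 and 0.446P + Q = 814.
Substituting Q = 814 - 0.446P into the first: P(1 - 0.461·0.446) = 588 - 0.461·814.
So P* = 213/0.794 = 268, and then Q* = 814 - 0.446·268 = 695.

P* ≈ 268, Q* ≈ 695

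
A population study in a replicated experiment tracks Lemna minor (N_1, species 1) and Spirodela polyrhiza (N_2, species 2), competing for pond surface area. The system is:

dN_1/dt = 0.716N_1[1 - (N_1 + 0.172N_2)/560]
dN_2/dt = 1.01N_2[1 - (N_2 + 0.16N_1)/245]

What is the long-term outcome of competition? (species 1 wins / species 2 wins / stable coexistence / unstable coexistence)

Compare the nullcline intercepts: K1/α12 = 560/0.172 = 3260 > K2 = 245; K2/α21 = 245/0.16 = 1530 > K1 = 560.
Since both inequalities hold, each species can invade when rare, so the interior equilibrium is stable.

stable coexistence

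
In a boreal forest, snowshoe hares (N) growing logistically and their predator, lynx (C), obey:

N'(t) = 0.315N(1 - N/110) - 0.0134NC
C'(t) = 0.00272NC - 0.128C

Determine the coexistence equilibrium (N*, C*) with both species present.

From dC/dt = 0 with C > 0: 0.00272N* = 0.128, so N* = 47.1.
Substitute into dN/dt = 0: 0.315(1 - 47.1/110) = 0.0134C*.
The bracket is 0.572, giving C* = 0.18/0.0134 = 13.5.

N* ≈ 47.1, C* ≈ 13.5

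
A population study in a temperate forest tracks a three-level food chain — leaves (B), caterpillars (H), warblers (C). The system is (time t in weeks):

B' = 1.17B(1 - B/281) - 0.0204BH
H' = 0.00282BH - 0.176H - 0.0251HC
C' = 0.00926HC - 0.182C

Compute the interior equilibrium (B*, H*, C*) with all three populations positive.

B* ≈ 185, H* ≈ 19.7, C* ≈ 13.7

From dC/dt = 0: 0.00926H* = 0.182, so H* = 19.7.
From dB/dt = 0: 1.17(1 - B*/281) = 0.0204·19.7, giving B* = 281·(1 - 0.343) = 185.
From dH/dt = 0: 0.00282·185 - 0.176 = 0.0251C*, so C* = 0.345/0.0251 = 13.7.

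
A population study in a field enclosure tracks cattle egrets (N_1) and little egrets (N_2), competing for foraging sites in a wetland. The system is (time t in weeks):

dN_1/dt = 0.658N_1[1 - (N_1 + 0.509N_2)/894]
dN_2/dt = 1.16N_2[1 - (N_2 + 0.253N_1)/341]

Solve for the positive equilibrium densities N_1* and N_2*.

N_1* ≈ 827, N_2* ≈ 132

Setting both brackets to zero gives the nullclines N_1 + 0.509N_2 = 894 and 0.253N_1 + N_2 = 341.
Substituting N_2 = 341 - 0.253N_1 into the first: N_1(1 - 0.509·0.253) = 894 - 0.509·341.
So N_1* = 720/0.871 = 827, and then N_2* = 341 - 0.253·827 = 132.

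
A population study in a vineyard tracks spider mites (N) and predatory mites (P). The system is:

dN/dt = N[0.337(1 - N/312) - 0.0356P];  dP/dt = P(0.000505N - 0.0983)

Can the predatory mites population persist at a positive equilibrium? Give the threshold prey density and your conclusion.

The predator equation gives dP/dt > 0 only when N > 0.0983/0.000505 = 195.
Without the predator, N → K = 312. Since 312 > 195, the predator can invade and persist.

Threshold N = 195; K > 195, so yes, the predator persists.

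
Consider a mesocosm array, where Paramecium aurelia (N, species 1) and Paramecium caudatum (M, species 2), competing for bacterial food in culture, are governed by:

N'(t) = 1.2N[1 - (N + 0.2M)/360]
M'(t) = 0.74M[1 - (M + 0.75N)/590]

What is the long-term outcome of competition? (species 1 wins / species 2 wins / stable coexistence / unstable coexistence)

Compare the nullcline intercepts: K1/α12 = 360/0.2 = 1800 > K2 = 590; K2/α21 = 590/0.75 = 787 > K1 = 360.
Since both inequalities hold, each species can invade when rare, so the interior equilibrium is stable.

stable coexistence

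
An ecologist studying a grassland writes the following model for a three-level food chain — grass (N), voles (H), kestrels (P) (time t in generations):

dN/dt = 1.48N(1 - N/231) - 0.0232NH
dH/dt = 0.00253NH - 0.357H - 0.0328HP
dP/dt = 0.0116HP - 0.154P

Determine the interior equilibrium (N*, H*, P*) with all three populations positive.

N* ≈ 183, H* ≈ 13.3, P* ≈ 3.23

From dP/dt = 0: 0.0116H* = 0.154, so H* = 13.3.
From dN/dt = 0: 1.48(1 - N*/231) = 0.0232·13.3, giving N* = 231·(1 - 0.208) = 183.
From dH/dt = 0: 0.00253·183 - 0.357 = 0.0328P*, so P* = 0.106/0.0328 = 3.23.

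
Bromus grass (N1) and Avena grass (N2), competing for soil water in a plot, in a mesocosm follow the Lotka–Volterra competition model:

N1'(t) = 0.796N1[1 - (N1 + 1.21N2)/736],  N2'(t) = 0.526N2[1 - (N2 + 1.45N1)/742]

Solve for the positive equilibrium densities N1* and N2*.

N1* ≈ 214, N2* ≈ 431

Setting both brackets to zero gives the nullclines N1 + 1.21N2 = 736 and 1.45N1 + N2 = 742.
Substituting N2 = 742 - 1.45N1 into the first: N1(1 - 1.21·1.45) = 736 - 1.21·742.
So N1* = -162/-0.754 = 214, and then N2* = 742 - 1.45·214 = 431.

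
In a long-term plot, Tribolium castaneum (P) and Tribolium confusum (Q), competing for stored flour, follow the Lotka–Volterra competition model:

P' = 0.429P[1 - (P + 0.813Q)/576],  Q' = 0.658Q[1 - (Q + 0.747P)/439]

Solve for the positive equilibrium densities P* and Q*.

P* ≈ 558, Q* ≈ 22.2

Setting both brackets to zero gives the nullclines P + 0.813Q = 576 and 0.747P + Q = 439.
Substituting Q = 439 - 0.747P into the first: P(1 - 0.813·0.747) = 576 - 0.813·439.
So P* = 219/0.393 = 558, and then Q* = 439 - 0.747·558 = 22.2.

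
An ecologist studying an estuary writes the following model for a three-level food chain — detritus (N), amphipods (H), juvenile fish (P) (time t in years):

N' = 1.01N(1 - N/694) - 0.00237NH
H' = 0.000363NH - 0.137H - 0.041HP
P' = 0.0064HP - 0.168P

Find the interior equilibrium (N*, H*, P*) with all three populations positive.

From dP/dt = 0: 0.0064H* = 0.168, so H* = 26.2.
From dN/dt = 0: 1.01(1 - N*/694) = 0.00237·26.2, giving N* = 694·(1 - 0.0616) = 651.
From dH/dt = 0: 0.000363·651 - 0.137 = 0.041P*, so P* = 0.0994/0.041 = 2.42.

N* ≈ 651, H* ≈ 26.2, P* ≈ 2.42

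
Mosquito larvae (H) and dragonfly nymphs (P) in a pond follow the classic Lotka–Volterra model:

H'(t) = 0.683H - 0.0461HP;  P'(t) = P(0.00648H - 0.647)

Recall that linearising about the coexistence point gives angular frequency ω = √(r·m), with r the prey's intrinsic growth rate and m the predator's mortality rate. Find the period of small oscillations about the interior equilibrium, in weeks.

Here r = 0.683 and m = 0.647, so r·m = 0.442.
ω = √0.442 = 0.665 per week, hence T = 2π/ω ≈ 9.45 weeks.

T ≈ 9.45 weeks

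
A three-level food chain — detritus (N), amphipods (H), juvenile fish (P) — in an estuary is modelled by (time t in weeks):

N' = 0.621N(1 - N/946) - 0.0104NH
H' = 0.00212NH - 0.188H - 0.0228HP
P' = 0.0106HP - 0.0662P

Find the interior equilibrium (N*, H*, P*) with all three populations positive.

From dP/dt = 0: 0.0106H* = 0.0662, so H* = 6.25.
From dN/dt = 0: 0.621(1 - N*/946) = 0.0104·6.25, giving N* = 946·(1 - 0.105) = 847.
From dH/dt = 0: 0.00212·847 - 0.188 = 0.0228P*, so P* = 1.61/0.0228 = 70.5.

N* ≈ 847, H* ≈ 6.25, P* ≈ 70.5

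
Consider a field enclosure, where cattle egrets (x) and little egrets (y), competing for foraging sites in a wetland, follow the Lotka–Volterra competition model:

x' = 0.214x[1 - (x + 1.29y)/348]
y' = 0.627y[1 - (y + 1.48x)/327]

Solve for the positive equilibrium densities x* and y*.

Setting both brackets to zero gives the nullclines x + 1.29y = 348 and 1.48x + y = 327.
Substituting y = 327 - 1.48x into the first: x(1 - 1.29·1.48) = 348 - 1.29·327.
So x* = -73.8/-0.909 = 81.2, and then y* = 327 - 1.48·81.2 = 207.

x* ≈ 81.2, y* ≈ 207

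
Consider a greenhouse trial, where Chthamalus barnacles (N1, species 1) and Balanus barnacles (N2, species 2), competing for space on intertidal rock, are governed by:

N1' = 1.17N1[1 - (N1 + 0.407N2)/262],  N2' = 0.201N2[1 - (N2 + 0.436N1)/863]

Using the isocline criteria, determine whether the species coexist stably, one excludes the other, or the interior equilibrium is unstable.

Compare the nullcline intercepts: K1/α12 = 262/0.407 = 644 < K2 = 863; K2/α21 = 863/0.436 = 1980 > K1 = 262.
Since the inequalities point opposite ways, species 2 can invade but species 1 cannot.

species 2 excludes species 1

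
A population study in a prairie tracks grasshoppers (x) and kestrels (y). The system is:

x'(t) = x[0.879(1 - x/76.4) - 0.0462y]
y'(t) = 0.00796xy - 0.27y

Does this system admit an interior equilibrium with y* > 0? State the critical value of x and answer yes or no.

The predator equation gives dy/dt > 0 only when x > 0.27/0.00796 = 33.9.
Without the predator, x → K = 76.4. Since 76.4 > 33.9, the predator can invade and persist.

Threshold x = 33.9; K > 33.9, so yes, the predator persists.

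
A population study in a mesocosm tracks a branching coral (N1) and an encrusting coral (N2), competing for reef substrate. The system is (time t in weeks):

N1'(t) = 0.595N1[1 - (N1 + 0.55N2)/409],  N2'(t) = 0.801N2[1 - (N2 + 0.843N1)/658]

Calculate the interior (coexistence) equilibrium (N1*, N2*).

Setting both brackets to zero gives the nullclines N1 + 0.55N2 = 409 and 0.843N1 + N2 = 658.
Substituting N2 = 658 - 0.843N1 into the first: N1(1 - 0.55·0.843) = 409 - 0.55·658.
So N1* = 47.1/0.536 = 87.8, and then N2* = 658 - 0.843·87.8 = 584.

N1* ≈ 87.8, N2* ≈ 584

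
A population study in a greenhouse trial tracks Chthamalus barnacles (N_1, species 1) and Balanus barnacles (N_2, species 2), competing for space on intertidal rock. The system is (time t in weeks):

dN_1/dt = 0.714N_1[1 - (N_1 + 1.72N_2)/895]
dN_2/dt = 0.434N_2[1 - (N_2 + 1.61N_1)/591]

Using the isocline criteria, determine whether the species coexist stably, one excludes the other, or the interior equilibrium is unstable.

Compare the nullcline intercepts: K1/α12 = 895/1.72 = 520 < K2 = 591; K2/α21 = 591/1.61 = 367 < K1 = 895.
Since both are reversed, neither can invade when rare; the interior point is a saddle.

unstable coexistence (outcome depends on initial conditions)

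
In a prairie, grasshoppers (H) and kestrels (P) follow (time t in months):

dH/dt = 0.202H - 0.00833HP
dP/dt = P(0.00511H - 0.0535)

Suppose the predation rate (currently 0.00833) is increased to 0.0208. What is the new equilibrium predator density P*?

P* ≈ 9.71

At the interior fixed point, setting dH/dt = 0 with H > 0 fixes P* = (prey growth rate)/(HP coefficient) — independent of the other coefficients.
With the change, P* = 0.202/0.0208 = 9.71; it falls from 24.2.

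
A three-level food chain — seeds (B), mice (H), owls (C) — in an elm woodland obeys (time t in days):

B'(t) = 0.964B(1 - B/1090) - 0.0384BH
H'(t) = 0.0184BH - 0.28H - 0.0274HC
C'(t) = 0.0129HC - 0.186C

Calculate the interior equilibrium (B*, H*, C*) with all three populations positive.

B* ≈ 464, H* ≈ 14.4, C* ≈ 301

From dC/dt = 0: 0.0129H* = 0.186, so H* = 14.4.
From dB/dt = 0: 0.964(1 - B*/1090) = 0.0384·14.4, giving B* = 1090·(1 - 0.574) = 464.
From dH/dt = 0: 0.0184·464 - 0.28 = 0.0274C*, so C* = 8.26/0.0274 = 301.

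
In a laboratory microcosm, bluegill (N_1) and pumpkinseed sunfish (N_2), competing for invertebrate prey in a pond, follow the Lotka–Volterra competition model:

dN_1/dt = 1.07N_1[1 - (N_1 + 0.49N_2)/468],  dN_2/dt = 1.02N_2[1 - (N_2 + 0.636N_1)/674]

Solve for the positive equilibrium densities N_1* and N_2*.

N_1* ≈ 200, N_2* ≈ 547

Setting both brackets to zero gives the nullclines N_1 + 0.49N_2 = 468 and 0.636N_1 + N_2 = 674.
Substituting N_2 = 674 - 0.636N_1 into the first: N_1(1 - 0.49·0.636) = 468 - 0.49·674.
So N_1* = 138/0.688 = 200, and then N_2* = 674 - 0.636·200 = 547.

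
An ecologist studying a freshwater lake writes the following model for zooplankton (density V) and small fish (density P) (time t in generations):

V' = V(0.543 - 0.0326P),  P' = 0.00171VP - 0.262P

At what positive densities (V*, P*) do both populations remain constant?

V* ≈ 153, P* ≈ 16.7

Set dP/dt = 0 with P > 0: 0.00171V - 0.262 = 0, so V* = 0.262/0.00171 = 153.
Set dV/dt = 0 with V > 0: 0.543 - 0.0326P = 0, so P* = 0.543/0.0326 = 16.7.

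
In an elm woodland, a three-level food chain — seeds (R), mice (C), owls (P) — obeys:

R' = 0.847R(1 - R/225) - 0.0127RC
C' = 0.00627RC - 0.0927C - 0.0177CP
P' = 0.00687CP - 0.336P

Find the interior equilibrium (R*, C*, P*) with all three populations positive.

R* ≈ 60, C* ≈ 48.9, P* ≈ 16

From dP/dt = 0: 0.00687C* = 0.336, so C* = 48.9.
From dR/dt = 0: 0.847(1 - R*/225) = 0.0127·48.9, giving R* = 225·(1 - 0.733) = 60.
From dC/dt = 0: 0.00627·60 - 0.0927 = 0.0177P*, so P* = 0.283/0.0177 = 16.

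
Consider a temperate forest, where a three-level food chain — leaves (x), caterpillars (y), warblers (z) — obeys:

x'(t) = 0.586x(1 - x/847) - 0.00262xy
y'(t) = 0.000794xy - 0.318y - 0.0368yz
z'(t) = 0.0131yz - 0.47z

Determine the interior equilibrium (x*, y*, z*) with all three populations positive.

From dz/dt = 0: 0.0131y* = 0.47, so y* = 35.9.
From dx/dt = 0: 0.586(1 - x*/847) = 0.00262·35.9, giving x* = 847·(1 - 0.16) = 711.
From dy/dt = 0: 0.000794·711 - 0.318 = 0.0368z*, so z* = 0.247/0.0368 = 6.7.

x* ≈ 711, y* ≈ 35.9, z* ≈ 6.7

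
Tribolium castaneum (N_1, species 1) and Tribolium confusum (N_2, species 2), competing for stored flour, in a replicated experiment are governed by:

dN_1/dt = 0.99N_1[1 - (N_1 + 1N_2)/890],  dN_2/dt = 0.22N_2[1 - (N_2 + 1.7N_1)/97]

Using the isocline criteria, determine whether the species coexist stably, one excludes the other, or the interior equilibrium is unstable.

Compare the nullcline intercepts: K1/α12 = 890/1 = 890 > K2 = 97; K2/α21 = 97/1.7 = 57.1 < K1 = 890.
Since the inequalities point opposite ways, species 1 can invade but species 2 cannot.

species 1 excludes species 2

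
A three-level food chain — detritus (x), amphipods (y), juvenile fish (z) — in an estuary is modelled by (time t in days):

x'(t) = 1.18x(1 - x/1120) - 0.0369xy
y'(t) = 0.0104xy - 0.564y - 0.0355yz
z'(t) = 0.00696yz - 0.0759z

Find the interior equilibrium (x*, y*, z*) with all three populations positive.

From dz/dt = 0: 0.00696y* = 0.0759, so y* = 10.9.
From dx/dt = 0: 1.18(1 - x*/1120) = 0.0369·10.9, giving x* = 1120·(1 - 0.341) = 738.
From dy/dt = 0: 0.0104·738 - 0.564 = 0.0355z*, so z* = 7.11/0.0355 = 200.

x* ≈ 738, y* ≈ 10.9, z* ≈ 200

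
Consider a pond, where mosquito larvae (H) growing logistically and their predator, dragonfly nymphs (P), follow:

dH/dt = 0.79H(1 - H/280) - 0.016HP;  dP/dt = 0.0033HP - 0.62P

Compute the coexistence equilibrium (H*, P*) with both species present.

H* ≈ 188, P* ≈ 16.2

From dP/dt = 0 with P > 0: 0.0033H* = 0.62, so H* = 188.
Substitute into dH/dt = 0: 0.79(1 - 188/280) = 0.016P*.
The bracket is 0.329, giving P* = 0.26/0.016 = 16.2.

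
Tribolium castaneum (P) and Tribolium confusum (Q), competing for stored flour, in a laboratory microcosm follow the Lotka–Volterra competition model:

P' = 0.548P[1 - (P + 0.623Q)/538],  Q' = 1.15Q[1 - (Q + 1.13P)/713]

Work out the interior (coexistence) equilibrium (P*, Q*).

P* ≈ 317, Q* ≈ 355

Setting both brackets to zero gives the nullclines P + 0.623Q = 538 and 1.13P + Q = 713.
Substituting Q = 713 - 1.13P into the first: P(1 - 0.623·1.13) = 538 - 0.623·713.
So P* = 93.8/0.296 = 317, and then Q* = 713 - 1.13·317 = 355.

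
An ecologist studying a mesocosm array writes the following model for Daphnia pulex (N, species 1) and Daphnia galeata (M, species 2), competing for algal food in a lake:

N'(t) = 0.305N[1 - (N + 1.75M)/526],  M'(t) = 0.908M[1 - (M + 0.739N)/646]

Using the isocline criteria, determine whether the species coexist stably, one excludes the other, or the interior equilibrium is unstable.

Compare the nullcline intercepts: K1/α12 = 526/1.75 = 301 < K2 = 646; K2/α21 = 646/0.739 = 874 > K1 = 526.
Since the inequalities point opposite ways, species 2 can invade but species 1 cannot.

species 2 excludes species 1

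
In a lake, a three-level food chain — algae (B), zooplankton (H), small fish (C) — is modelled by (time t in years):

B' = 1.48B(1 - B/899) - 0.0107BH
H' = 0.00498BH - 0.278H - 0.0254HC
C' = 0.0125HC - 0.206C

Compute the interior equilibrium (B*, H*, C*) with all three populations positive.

B* ≈ 792, H* ≈ 16.5, C* ≈ 144

From dC/dt = 0: 0.0125H* = 0.206, so H* = 16.5.
From dB/dt = 0: 1.48(1 - B*/899) = 0.0107·16.5, giving B* = 899·(1 - 0.119) = 792.
From dH/dt = 0: 0.00498·792 - 0.278 = 0.0254C*, so C* = 3.67/0.0254 = 144.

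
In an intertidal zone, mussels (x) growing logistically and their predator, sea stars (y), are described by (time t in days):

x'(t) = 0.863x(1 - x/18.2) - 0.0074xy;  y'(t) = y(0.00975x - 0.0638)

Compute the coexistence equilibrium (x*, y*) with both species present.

x* ≈ 6.54, y* ≈ 74.7

From dy/dt = 0 with y > 0: 0.00975x* = 0.0638, so x* = 6.54.
Substitute into dx/dt = 0: 0.863(1 - 6.54/18.2) = 0.0074y*.
The bracket is 0.64, giving y* = 0.553/0.0074 = 74.7.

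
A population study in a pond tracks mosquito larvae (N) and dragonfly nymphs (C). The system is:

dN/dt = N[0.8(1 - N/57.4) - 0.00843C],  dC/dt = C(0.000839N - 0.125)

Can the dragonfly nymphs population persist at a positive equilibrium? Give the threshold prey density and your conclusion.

Threshold N = 149; K < 149, so no, the predator goes extinct.

The predator equation gives dC/dt > 0 only when N > 0.125/0.000839 = 149.
Without the predator, N → K = 57.4. Since 57.4 < 149, the predator cannot invade.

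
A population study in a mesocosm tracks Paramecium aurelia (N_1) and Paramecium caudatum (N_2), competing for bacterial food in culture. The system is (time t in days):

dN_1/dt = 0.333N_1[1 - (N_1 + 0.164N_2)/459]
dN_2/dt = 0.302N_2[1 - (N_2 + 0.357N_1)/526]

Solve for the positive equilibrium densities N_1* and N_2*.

N_1* ≈ 396, N_2* ≈ 385

Setting both brackets to zero gives the nullclines N_1 + 0.164N_2 = 459 and 0.357N_1 + N_2 = 526.
Substituting N_2 = 526 - 0.357N_1 into the first: N_1(1 - 0.164·0.357) = 459 - 0.164·526.
So N_1* = 373/0.941 = 396, and then N_2* = 526 - 0.357·396 = 385.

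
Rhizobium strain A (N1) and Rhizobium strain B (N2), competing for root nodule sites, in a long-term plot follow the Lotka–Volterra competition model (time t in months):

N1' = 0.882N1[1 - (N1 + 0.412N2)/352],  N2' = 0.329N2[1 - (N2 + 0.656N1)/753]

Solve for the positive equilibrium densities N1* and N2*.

Setting both brackets to zero gives the nullclines N1 + 0.412N2 = 352 and 0.656N1 + N2 = 753.
Substituting N2 = 753 - 0.656N1 into the first: N1(1 - 0.412·0.656) = 352 - 0.412·753.
So N1* = 41.8/0.73 = 57.2, and then N2* = 753 - 0.656·57.2 = 715.

N1* ≈ 57.2, N2* ≈ 715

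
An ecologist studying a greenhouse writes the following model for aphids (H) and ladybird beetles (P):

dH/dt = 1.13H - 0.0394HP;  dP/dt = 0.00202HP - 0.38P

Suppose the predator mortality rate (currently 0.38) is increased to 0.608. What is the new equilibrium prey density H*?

At the interior fixed point, setting dP/dt = 0 with P > 0 fixes H* = (predator death rate)/(HP coefficient) — independent of the other coefficients.
With the change, H* = 0.608/0.00202 = 301; it rises from 188.

H* ≈ 301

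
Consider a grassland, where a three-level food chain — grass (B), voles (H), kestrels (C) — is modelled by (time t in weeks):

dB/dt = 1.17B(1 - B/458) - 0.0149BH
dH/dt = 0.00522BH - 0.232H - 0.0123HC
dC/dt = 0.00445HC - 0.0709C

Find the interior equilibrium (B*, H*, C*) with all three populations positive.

B* ≈ 365, H* ≈ 15.9, C* ≈ 136

From dC/dt = 0: 0.00445H* = 0.0709, so H* = 15.9.
From dB/dt = 0: 1.17(1 - B*/458) = 0.0149·15.9, giving B* = 458·(1 - 0.203) = 365.
From dH/dt = 0: 0.00522·365 - 0.232 = 0.0123C*, so C* = 1.67/0.0123 = 136.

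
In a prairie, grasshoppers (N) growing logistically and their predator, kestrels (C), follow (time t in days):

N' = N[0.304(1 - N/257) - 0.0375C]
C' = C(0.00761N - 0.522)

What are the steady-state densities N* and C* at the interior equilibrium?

N* ≈ 68.6, C* ≈ 5.94

From dC/dt = 0 with C > 0: 0.00761N* = 0.522, so N* = 68.6.
Substitute into dN/dt = 0: 0.304(1 - 68.6/257) = 0.0375C*.
The bracket is 0.733, giving C* = 0.223/0.0375 = 5.94.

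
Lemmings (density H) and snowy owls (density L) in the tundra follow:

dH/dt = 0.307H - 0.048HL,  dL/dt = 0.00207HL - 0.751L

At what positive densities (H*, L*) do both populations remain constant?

Set dL/dt = 0 with L > 0: 0.00207H - 0.751 = 0, so H* = 0.751/0.00207 = 363.
Set dH/dt = 0 with H > 0: 0.307 - 0.048L = 0, so L* = 0.307/0.048 = 6.4.

H* ≈ 363, L* ≈ 6.4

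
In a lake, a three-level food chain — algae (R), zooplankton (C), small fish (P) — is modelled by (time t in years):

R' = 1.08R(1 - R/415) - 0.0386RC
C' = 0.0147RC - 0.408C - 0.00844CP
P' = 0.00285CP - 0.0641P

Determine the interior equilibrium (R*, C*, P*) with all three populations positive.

From dP/dt = 0: 0.00285C* = 0.0641, so C* = 22.5.
From dR/dt = 0: 1.08(1 - R*/415) = 0.0386·22.5, giving R* = 415·(1 - 0.804) = 81.4.
From dC/dt = 0: 0.0147·81.4 - 0.408 = 0.00844P*, so P* = 0.789/0.00844 = 93.4.

R* ≈ 81.4, C* ≈ 22.5, P* ≈ 93.4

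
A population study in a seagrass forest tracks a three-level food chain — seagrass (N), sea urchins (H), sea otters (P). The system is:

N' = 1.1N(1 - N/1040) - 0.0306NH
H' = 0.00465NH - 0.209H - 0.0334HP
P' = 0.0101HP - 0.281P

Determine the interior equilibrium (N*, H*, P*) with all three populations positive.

N* ≈ 235, H* ≈ 27.8, P* ≈ 26.5

From dP/dt = 0: 0.0101H* = 0.281, so H* = 27.8.
From dN/dt = 0: 1.1(1 - N*/1040) = 0.0306·27.8, giving N* = 1040·(1 - 0.774) = 235.
From dH/dt = 0: 0.00465·235 - 0.209 = 0.0334P*, so P* = 0.884/0.0334 = 26.5.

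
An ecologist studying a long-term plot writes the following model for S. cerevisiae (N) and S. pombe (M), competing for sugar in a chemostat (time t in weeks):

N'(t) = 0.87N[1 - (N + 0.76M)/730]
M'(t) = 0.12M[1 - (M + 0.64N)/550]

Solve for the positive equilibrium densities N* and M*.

N* ≈ 607, M* ≈ 161

Setting both brackets to zero gives the nullclines N + 0.76M = 730 and 0.64N + M = 550.
Substituting M = 550 - 0.64N into the first: N(1 - 0.76·0.64) = 730 - 0.76·550.
So N* = 312/0.514 = 607, and then M* = 550 - 0.64·607 = 161.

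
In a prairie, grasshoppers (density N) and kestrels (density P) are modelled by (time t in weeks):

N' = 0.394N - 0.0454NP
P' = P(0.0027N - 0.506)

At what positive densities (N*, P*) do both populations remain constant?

N* ≈ 187, P* ≈ 8.68

Set dP/dt = 0 with P > 0: 0.0027N - 0.506 = 0, so N* = 0.506/0.0027 = 187.
Set dN/dt = 0 with N > 0: 0.394 - 0.0454P = 0, so P* = 0.394/0.0454 = 8.68.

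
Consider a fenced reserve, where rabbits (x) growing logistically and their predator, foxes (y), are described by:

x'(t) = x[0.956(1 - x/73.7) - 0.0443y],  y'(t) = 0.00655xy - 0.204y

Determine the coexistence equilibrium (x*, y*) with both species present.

From dy/dt = 0 with y > 0: 0.00655x* = 0.204, so x* = 31.1.
Substitute into dx/dt = 0: 0.956(1 - 31.1/73.7) = 0.0443y*.
The bracket is 0.577, giving y* = 0.552/0.0443 = 12.5.

x* ≈ 31.1, y* ≈ 12.5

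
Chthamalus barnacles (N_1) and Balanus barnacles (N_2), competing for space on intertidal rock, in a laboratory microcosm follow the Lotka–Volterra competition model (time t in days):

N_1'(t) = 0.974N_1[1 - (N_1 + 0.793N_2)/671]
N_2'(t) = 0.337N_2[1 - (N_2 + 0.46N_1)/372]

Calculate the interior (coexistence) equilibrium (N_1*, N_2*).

N_1* ≈ 592, N_2* ≈ 99.7

Setting both brackets to zero gives the nullclines N_1 + 0.793N_2 = 671 and 0.46N_1 + N_2 = 372.
Substituting N_2 = 372 - 0.46N_1 into the first: N_1(1 - 0.793·0.46) = 671 - 0.793·372.
So N_1* = 376/0.635 = 592, and then N_2* = 372 - 0.46·592 = 99.7.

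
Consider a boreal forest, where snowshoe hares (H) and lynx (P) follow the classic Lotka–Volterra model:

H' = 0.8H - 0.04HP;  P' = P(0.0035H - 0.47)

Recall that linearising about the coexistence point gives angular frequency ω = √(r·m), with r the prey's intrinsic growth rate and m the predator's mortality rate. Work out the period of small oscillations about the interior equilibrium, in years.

T ≈ 10.2 years

Here r = 0.8 and m = 0.47, so r·m = 0.376.
ω = √0.376 = 0.613 per year, hence T = 2π/ω ≈ 10.2 years.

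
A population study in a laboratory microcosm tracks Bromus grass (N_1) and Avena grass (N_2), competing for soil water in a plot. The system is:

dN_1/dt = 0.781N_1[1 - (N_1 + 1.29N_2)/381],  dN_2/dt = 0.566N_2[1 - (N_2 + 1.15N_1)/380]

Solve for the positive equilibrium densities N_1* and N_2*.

N_1* ≈ 226, N_2* ≈ 120

Setting both brackets to zero gives the nullclines N_1 + 1.29N_2 = 381 and 1.15N_1 + N_2 = 380.
Substituting N_2 = 380 - 1.15N_1 into the first: N_1(1 - 1.29·1.15) = 381 - 1.29·380.
So N_1* = -109/-0.483 = 226, and then N_2* = 380 - 1.15·226 = 120.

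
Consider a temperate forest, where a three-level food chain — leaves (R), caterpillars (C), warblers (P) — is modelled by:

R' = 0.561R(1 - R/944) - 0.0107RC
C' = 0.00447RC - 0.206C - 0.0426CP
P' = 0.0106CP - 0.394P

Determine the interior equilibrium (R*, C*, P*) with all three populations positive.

R* ≈ 275, C* ≈ 37.2, P* ≈ 24

From dP/dt = 0: 0.0106C* = 0.394, so C* = 37.2.
From dR/dt = 0: 0.561(1 - R*/944) = 0.0107·37.2, giving R* = 944·(1 - 0.709) = 275.
From dC/dt = 0: 0.00447·275 - 0.206 = 0.0426P*, so P* = 1.02/0.0426 = 24.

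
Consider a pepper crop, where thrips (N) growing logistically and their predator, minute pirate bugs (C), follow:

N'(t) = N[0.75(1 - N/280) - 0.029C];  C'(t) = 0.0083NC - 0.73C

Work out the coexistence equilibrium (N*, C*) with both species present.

N* ≈ 88, C* ≈ 17.7

From dC/dt = 0 with C > 0: 0.0083N* = 0.73, so N* = 88.
Substitute into dN/dt = 0: 0.75(1 - 88/280) = 0.029C*.
The bracket is 0.686, giving C* = 0.514/0.029 = 17.7.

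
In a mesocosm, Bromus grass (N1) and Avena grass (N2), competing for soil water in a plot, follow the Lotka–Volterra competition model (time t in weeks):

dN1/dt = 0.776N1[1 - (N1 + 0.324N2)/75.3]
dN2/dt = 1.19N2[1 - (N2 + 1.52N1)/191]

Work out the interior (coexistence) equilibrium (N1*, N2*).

Setting both brackets to zero gives the nullclines N1 + 0.324N2 = 75.3 and 1.52N1 + N2 = 191.
Substituting N2 = 191 - 1.52N1 into the first: N1(1 - 0.324·1.52) = 75.3 - 0.324·191.
So N1* = 13.4/0.508 = 26.4, and then N2* = 191 - 1.52·26.4 = 151.

N1* ≈ 26.4, N2* ≈ 151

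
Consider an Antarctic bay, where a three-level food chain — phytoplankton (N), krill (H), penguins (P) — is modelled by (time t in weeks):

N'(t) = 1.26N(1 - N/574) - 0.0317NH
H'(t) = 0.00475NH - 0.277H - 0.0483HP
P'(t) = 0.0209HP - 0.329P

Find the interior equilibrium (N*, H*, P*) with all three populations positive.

N* ≈ 347, H* ≈ 15.7, P* ≈ 28.4

From dP/dt = 0: 0.0209H* = 0.329, so H* = 15.7.
From dN/dt = 0: 1.26(1 - N*/574) = 0.0317·15.7, giving N* = 574·(1 - 0.396) = 347.
From dH/dt = 0: 0.00475·347 - 0.277 = 0.0483P*, so P* = 1.37/0.0483 = 28.4.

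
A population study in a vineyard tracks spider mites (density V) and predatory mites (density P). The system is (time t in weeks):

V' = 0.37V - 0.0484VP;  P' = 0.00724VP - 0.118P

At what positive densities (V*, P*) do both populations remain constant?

Set dP/dt = 0 with P > 0: 0.00724V - 0.118 = 0, so V* = 0.118/0.00724 = 16.3.
Set dV/dt = 0 with V > 0: 0.37 - 0.0484P = 0, so P* = 0.37/0.0484 = 7.64.

V* ≈ 16.3, P* ≈ 7.64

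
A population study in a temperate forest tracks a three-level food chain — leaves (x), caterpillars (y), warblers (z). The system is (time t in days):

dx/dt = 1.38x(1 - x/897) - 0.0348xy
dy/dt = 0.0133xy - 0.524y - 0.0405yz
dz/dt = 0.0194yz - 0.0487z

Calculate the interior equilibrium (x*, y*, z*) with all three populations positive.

From dz/dt = 0: 0.0194y* = 0.0487, so y* = 2.51.
From dx/dt = 0: 1.38(1 - x*/897) = 0.0348·2.51, giving x* = 897·(1 - 0.0633) = 840.
From dy/dt = 0: 0.0133·840 - 0.524 = 0.0405z*, so z* = 10.7/0.0405 = 263.

x* ≈ 840, y* ≈ 2.51, z* ≈ 263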